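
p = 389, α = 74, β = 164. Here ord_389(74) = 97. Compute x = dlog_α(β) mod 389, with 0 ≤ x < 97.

89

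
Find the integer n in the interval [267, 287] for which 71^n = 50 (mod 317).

Compute 71^267 mod 317 = 50, then multiply by 71 repeatedly:
  71^267=50
Found 50 at exponent 267.

267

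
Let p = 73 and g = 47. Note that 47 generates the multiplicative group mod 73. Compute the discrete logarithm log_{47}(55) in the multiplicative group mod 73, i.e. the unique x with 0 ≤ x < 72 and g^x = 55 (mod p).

32

Baby-step giant-step with m = ceil(sqrt(72)) = 9.
Baby table (47^j mod 73 for j=0..8):
  0:1  1:47  2:19  3:17  4:69  5:31  6:70  7:5
  8:16
Giant step factor: 47^(-9) ≡ 10 (mod 73).
Scan 55·10^i mod 73 for i = 0, 1, …:
  i=0: 55   i=1: 39   i=2: 25   i=3: 31
Match at i=3, j=5: x = 3·9 + 5 = 32.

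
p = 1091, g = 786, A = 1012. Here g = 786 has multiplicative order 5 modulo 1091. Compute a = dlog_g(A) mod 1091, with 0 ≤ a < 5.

Successive powers of 786 modulo 1091:
  786^0=1  786^1=786  786^2=290  786^3=1012
So 786^3 ≡ 1012 (mod 1091), giving a = 3.

3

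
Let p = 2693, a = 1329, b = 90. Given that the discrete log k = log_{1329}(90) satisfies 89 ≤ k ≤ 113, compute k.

112

Compute 1329^89 mod 2693 = 1445, then multiply by 1329 repeatedly:
  1329^89=1445  1329^90=296  1329^91=206  1329^92=1781  1329^93=2495
  1329^94=772  1329^95=2648  1329^96=2134  1329^97=357  1329^98=485
  1329^99=938  1329^100=2436  1329^101=458  1329^102=64  1329^103=1573
  1329^104=749  1329^105=1704  1329^106=2496  1329^107=2101  1329^108=2281
  1329^109=1824  1329^110=396  1329^111=1149  1329^112=90
Found 90 at exponent 112.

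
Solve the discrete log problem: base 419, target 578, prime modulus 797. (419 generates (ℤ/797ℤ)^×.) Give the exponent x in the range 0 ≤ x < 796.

591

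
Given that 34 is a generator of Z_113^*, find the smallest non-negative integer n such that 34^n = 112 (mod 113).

Baby-step giant-step with m = ceil(sqrt(112)) = 11.
Baby table (34^j mod 113 for j=0..10):
  0:1  1:34  2:26  3:93  4:111  5:45  6:61  7:40
  8:4  9:23  10:104
Giant step factor: 34^(-11) ≡ 24 (mod 113).
Scan 112·24^i mod 113 for i = 0, 1, …:
  i=0: 112   i=1: 89   i=2: 102   i=3: 75
  i=4: 105   i=5: 34
Match at i=5, j=1: n = 5·11 + 1 = 56.

56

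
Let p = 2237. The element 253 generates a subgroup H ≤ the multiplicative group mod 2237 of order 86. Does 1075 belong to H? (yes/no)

no

1075 ∈ ⟨253⟩ iff 1075^86 ≡ 1 (mod 2237), since |⟨253⟩| = 86.
1075^86 mod 2237 = 784.
Since 784 ≠ 1, 1075 does not lie in the subgroup.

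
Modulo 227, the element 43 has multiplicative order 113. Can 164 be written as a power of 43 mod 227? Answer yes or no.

no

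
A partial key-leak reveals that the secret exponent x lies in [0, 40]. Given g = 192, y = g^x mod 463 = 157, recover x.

Compute 192^0 mod 463 = 1, then multiply by 192 repeatedly:
  192^0=1  192^1=192  192^2=287  192^3=7  192^4=418
  192^5=157
Found 157 at exponent 5.

5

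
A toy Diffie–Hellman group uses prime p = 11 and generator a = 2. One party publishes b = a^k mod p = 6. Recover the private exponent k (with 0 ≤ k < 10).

9

Successive powers of 2 modulo 11:
  2^0=1  2^1=2  2^2=4  2^3=8  2^4=5  2^5=10
  2^6=9  2^7=7  2^8=3  2^9=6
So 2^9 ≡ 6 (mod 11), giving k = 9.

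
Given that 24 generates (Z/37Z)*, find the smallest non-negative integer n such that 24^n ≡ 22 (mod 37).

11

Successive powers of 24 modulo 37:
  24^0=1  24^1=24  24^2=21  24^3=23  24^4=34  24^5=2
  24^6=11  24^7=5  24^8=9  24^9=31  24^10=4  24^11=22
So 24^11 ≡ 22 (mod 37), giving n = 11.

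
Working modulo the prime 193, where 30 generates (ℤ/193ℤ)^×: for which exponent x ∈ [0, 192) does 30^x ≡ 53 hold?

Baby-step giant-step with m = ceil(sqrt(192)) = 14.
Baby table (30^j mod 193 for j=0..13):
  0:1  1:30  2:128  3:173  4:172  5:142  6:14  7:34
  8:55  9:106  10:92  11:58  12:3  13:90
Giant step factor: 30^(-14) ≡ 96 (mod 193).
Scan 53·96^i mod 193 for i = 0, 1, …:
  i=0: 53   i=1: 70   i=2: 158   i=3: 114
  i=4: 136   i=5: 125   i=6: 34
Match at i=6, j=7: x = 6·14 + 7 = 91.

91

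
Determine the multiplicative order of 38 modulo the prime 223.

The order of 38 must divide p − 1 = 222 = 2 · 3 · 37.
Divisors: 1, 2, 3, 6, 37, 74, 111, 222.
Check each in increasing order: 38^1 ≡ 38;  38^2 ≡ 106;  38^3 ≡ 14;  38^6 ≡ 196;  38^37 ≡ 39;  38^74 ≡ 183;  38^111 ≡ 1.
Smallest exponent giving 1 is 111.

111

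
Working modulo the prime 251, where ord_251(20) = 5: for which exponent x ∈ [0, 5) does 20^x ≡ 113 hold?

Successive powers of 20 modulo 251:
  20^0=1  20^1=20  20^2=149  20^3=219  20^4=113
So 20^4 ≡ 113 (mod 251), giving x = 4.

4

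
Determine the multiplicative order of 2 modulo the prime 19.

18

The order of 2 must divide p − 1 = 18 = 2 · 3^2.
Divisors: 1, 2, 3, 6, 9, 18.
Check each in increasing order: 2^1 ≡ 2;  2^2 ≡ 4;  2^3 ≡ 8;  2^6 ≡ 7;  2^9 ≡ 18;  2^18 ≡ 1.
Smallest exponent giving 1 is 18.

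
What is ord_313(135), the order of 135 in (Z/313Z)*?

104

The order of 135 must divide p − 1 = 312 = 2^3 · 3 · 13.
Divisors: 1, 2, 3, 4, 6, 8, 12, 13, 24, 26, 39, 52, 78, 104, 156, 312.
Check each in increasing order: 135^1 ≡ 135;  135^2 ≡ 71;  135^3 ≡ 195;  135^4 ≡ 33;  135^6 ≡ 152;  135^8 ≡ 150;  135^12 ≡ 255;  135^13 ≡ 308;  135^24 ≡ 234;  135^26 ≡ 25;  135^39 ≡ 188;  135^52 ≡ 312;  135^78 ≡ 288;  135^104 ≡ 1.
Smallest exponent giving 1 is 104.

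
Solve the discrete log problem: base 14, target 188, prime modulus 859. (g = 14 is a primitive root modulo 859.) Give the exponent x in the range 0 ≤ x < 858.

138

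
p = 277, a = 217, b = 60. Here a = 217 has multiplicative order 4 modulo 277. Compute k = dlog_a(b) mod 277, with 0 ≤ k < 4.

3

Successive powers of 217 modulo 277:
  217^0=1  217^1=217  217^2=276  217^3=60
So 217^3 ≡ 60 (mod 277), giving k = 3.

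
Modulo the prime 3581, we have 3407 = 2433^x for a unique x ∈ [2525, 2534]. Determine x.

Compute 2433^2525 mod 3581 = 3407, then multiply by 2433 repeatedly:
  2433^2525=3407
Found 3407 at exponent 2525.

2525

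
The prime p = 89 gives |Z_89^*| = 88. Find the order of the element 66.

88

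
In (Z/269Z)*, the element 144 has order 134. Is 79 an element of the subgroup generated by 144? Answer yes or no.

79 ∈ ⟨144⟩ iff 79^134 ≡ 1 (mod 269), since |⟨144⟩| = 134.
79^134 mod 269 = 1.
Since 1 = 1, 79 lies in the subgroup.

yes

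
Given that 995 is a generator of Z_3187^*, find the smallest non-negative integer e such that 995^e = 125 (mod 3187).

Baby-step giant-step with m = ceil(sqrt(3186)) = 57.
Baby table (995^j mod 3187 for j=0..56):
  0:1  1:995  2:2055  3:1858  4:250  5:164  6:643  7:2385
  8:1947  9:2756  10:1400  11:281  12:2326  13:608  14:2617  15:136
  16:1466  17:2211  18:915  19:2130  20:3182  21:1399  22:2473  23:271
  24:1937  25:2367  26:3159  27:823  28:3013  29:2155  30:2561  31:1782
  32:1118  33:147  34:2850  35:2507  36:2231  37:1693  38:1799  39:2098
  40:25  41:2566  42:383  43:1832  44:3063  45:913  46:140  47:2259
  48:870  49:1973  50:3130  51:651  52:784  53:2452  54:1685  55:213
  56:1593
Giant step factor: 995^(-57) ≡ 852 (mod 3187).
Scan 125·852^i mod 3187 for i = 0, 1, …:
  i=0: 125   i=1: 1329   i=2: 923   i=3: 2394
  i=4: 8   i=5: 442   i=6: 518   i=7: 1530
  i=8: 77   i=9: 1864     …   i=28: 1096
  i=29: 1
Match at i=29, j=0: e = 29·57 + 0 = 1653.

1653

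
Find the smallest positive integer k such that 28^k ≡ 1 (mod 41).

The order of 28 must divide p − 1 = 40 = 2^3 · 5.
Divisors: 1, 2, 4, 5, 8, 10, 20, 40.
Check each in increasing order: 28^1 ≡ 28;  28^2 ≡ 5;  28^4 ≡ 25;  28^5 ≡ 3;  28^8 ≡ 10;  28^10 ≡ 9;  28^20 ≡ 40;  28^40 ≡ 1.
Smallest exponent giving 1 is 40.

40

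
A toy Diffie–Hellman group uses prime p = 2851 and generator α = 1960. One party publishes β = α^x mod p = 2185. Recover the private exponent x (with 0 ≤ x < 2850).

Baby-step giant-step with m = ceil(sqrt(2850)) = 54.
Baby table (1960^j mod 2851 for j=0..53):
  0:1  1:1960  2:1303  3:2235  4:1464  5:1334  6:273  7:1943
  8:2195  9:41  10:532  11:2105  12:403  13:153  14:525  15:2640
  16:2686  17:1614  18:1681  19:1855  20:775  21:2268  22:571  23:1568
  24:2753  25:1788  26:601  27:497  28:1929  29:414  30:1756  31:603
  32:1566  33:1684  34:2033  35:1833  36:420  37:2112  38:2719  39:721
  40:1915  41:1484  42:620  43:674  44:1027  45:114  46:1062  47:290
  48:1051  49:1538  50:973  51:2612  52:1975  53:2193
Giant step factor: 1960^(-54) ≡ 208 (mod 2851).
Scan 2185·208^i mod 2851 for i = 0, 1, …:
  i=0: 2185   i=1: 1171   i=2: 1233   i=3: 2725
  i=4: 2302   i=5: 2699   i=6: 2596   i=7: 1129
  i=8: 1050   i=9: 1724     …   i=40: 2372
  i=41: 153
Match at i=41, j=13: x = 41·54 + 13 = 2227.

2227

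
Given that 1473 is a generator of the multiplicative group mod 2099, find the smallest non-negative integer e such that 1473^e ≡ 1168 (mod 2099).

Baby-step giant-step with m = ceil(sqrt(2098)) = 46.
Baby table (1473^j mod 2099 for j=0..45):
  0:1  1:1473  2:1462  3:2051  4:662  5:1190  6:205  7:1808
  8:1652  9:655  10:1374  11:466  12:45  13:1216  14:721  15:2038
  16:404  17:1075  18:829  19:1598  20:875  21:89  22:959  23:2079
  24:2025  25:146  26:960  27:1453  28:1388  29:98  30:1622  31:544
  32:1593  33:1906  34:1175  35:1199  36:868  37:273  38:1220  39:316
  40:1589  41:212  42:1624  43:1391  44:319  45:1810
Giant step factor: 1473^(-46) ≡ 530 (mod 2099).
Scan 1168·530^i mod 2099 for i = 0, 1, …:
  i=0: 1168   i=1: 1934   i=2: 708   i=3: 1618
  i=4: 1148   i=5: 1829   i=6: 1731   i=7: 167
  i=8: 352   i=9: 1848     …   i=24: 1923
  i=25: 1175
Match at i=25, j=34: e = 25·46 + 34 = 1184.

1184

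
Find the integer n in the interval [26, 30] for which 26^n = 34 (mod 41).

27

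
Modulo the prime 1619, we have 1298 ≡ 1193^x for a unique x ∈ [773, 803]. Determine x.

792

Compute 1193^773 mod 1619 = 343, then multiply by 1193 repeatedly:
  1193^773=343  1193^774=1211  1193^775=575  1193^776=1138  1193^777=912
  1193^778=48  1193^779=599  1193^780=628  1193^781=1226  1193^782=661
  1193^783=120  1193^784=688  1193^785=1570  1193^786=1446  1193^787=843
  1193^788=300  1193^789=101  1193^790=687  1193^791=377  1193^792=1298
Found 1298 at exponent 792.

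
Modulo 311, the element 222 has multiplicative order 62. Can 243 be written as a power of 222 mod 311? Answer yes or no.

yes

243 ∈ ⟨222⟩ iff 243^62 ≡ 1 (mod 311), since |⟨222⟩| = 62.
243^62 mod 311 = 1.
Since 1 = 1, 243 lies in the subgroup.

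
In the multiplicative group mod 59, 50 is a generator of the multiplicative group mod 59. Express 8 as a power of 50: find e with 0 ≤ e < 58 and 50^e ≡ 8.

27

Baby-step giant-step with m = ceil(sqrt(58)) = 8.
Baby table (50^j mod 59 for j=0..7):
  0:1  1:50  2:22  3:38  4:12  5:10  6:28  7:43
Giant step factor: 50^(-8) ≡ 25 (mod 59).
Scan 8·25^i mod 59 for i = 0, 1, …:
  i=0: 8   i=1: 23   i=2: 44   i=3: 38
Match at i=3, j=3: e = 3·8 + 3 = 27.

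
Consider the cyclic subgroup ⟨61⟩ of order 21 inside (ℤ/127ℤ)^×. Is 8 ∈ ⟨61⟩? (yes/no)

yes

8 ∈ ⟨61⟩ iff 8^21 ≡ 1 (mod 127), since |⟨61⟩| = 21.
8^21 mod 127 = 1.
Since 1 = 1, 8 lies in the subgroup.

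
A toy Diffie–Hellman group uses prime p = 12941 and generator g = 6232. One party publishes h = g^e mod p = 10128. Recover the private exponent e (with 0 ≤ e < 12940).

12179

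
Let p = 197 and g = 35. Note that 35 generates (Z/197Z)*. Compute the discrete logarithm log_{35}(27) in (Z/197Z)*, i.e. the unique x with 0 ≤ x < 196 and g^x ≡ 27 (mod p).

Baby-step giant-step with m = ceil(sqrt(196)) = 14.
Baby table (35^j mod 197 for j=0..13):
  0:1  1:35  2:43  3:126  4:76  5:99  6:116  7:120
  8:63  9:38  10:148  11:58  12:60  13:130
Giant step factor: 35^(-14) ≡ 83 (mod 197).
Scan 27·83^i mod 197 for i = 0, 1, …:
  i=0: 27   i=1: 74   i=2: 35
Match at i=2, j=1: x = 2·14 + 1 = 29.

29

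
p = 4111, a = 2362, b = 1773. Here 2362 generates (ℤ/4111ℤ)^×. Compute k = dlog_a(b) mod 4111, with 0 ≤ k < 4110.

3316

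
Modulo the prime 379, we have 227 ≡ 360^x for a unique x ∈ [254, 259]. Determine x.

256

Compute 360^254 mod 379 = 219, then multiply by 360 repeatedly:
  360^254=219  360^255=8  360^256=227
Found 227 at exponent 256.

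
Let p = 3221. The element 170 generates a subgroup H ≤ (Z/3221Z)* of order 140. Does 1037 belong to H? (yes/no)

1037 ∈ ⟨170⟩ iff 1037^140 ≡ 1 (mod 3221), since |⟨170⟩| = 140.
1037^140 mod 3221 = 1547.
Since 1547 ≠ 1, 1037 does not lie in the subgroup.

no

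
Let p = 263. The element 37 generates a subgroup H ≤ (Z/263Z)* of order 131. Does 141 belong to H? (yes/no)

141 ∈ ⟨37⟩ iff 141^131 ≡ 1 (mod 263), since |⟨37⟩| = 131.
141^131 mod 263 = 262.
Since 262 ≠ 1, 141 does not lie in the subgroup.

no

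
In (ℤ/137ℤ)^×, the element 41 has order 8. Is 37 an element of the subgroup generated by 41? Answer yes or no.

37 ∈ ⟨41⟩ iff 37^8 ≡ 1 (mod 137), since |⟨41⟩| = 8.
37^8 mod 137 = 1.
Since 1 = 1, 37 lies in the subgroup.

yes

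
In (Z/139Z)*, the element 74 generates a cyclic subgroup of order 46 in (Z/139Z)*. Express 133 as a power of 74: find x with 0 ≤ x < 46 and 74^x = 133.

Successive powers of 74 modulo 139:
  74^0=1  74^1=74  74^2=55  74^3=39  74^4=106  74^5=60
  74^6=131  74^7=103  74^8=116  74^9=105  74^10=125  74^11=76
  74^12=64  74^13=10  74^14=45  74^15=133
So 74^15 ≡ 133 (mod 139), giving x = 15.

15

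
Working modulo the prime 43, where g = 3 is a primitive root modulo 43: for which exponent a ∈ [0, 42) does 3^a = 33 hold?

31

Baby-step giant-step with m = ceil(sqrt(42)) = 7.
Baby table (3^j mod 43 for j=0..6):
  0:1  1:3  2:9  3:27  4:38  5:28  6:41
Giant step factor: 3^(-7) ≡ 7 (mod 43).
Scan 33·7^i mod 43 for i = 0, 1, …:
  i=0: 33   i=1: 16   i=2: 26   i=3: 10
  i=4: 27
Match at i=4, j=3: a = 4·7 + 3 = 31.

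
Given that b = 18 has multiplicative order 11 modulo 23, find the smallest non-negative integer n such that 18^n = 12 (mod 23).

Successive powers of 18 modulo 23:
  18^0=1  18^1=18  18^2=2  18^3=13  18^4=4  18^5=3
  18^6=8  18^7=6  18^8=16  18^9=12
So 18^9 ≡ 12 (mod 23), giving n = 9.

9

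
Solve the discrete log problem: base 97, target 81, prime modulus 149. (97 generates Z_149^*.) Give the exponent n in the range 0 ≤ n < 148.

44

Baby-step giant-step with m = ceil(sqrt(148)) = 13.
Baby table (97^j mod 149 for j=0..12):
  0:1  1:97  2:22  3:48  4:37  5:13  6:69  7:137
  8:28  9:34  10:20  11:3  12:142
Giant step factor: 97^(-13) ≡ 70 (mod 149).
Scan 81·70^i mod 149 for i = 0, 1, …:
  i=0: 81   i=1: 8   i=2: 113   i=3: 13
Match at i=3, j=5: n = 3·13 + 5 = 44.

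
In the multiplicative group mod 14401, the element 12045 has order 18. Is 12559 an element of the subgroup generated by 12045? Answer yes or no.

no

⟨12045⟩ has order 18; its elements mod 14401 are {1, 317, 318, 356, 2000, 2356, 2873, 3478, 6351, 8050, 10923, 11528, 12045, 12401, 14045, 14083, 14084, 14400}.
12559 is not in this set.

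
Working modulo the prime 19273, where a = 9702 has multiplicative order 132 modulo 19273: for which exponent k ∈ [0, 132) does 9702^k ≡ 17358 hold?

119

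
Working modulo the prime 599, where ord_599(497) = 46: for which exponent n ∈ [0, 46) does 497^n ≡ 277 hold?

27

Baby-step giant-step with m = ceil(sqrt(46)) = 7.
Baby table (497^j mod 599 for j=0..6):
  0:1  1:497  2:221  3:220  4:322  5:101  6:480
Giant step factor: 497^(-7) ≡ 345 (mod 599).
Scan 277·345^i mod 599 for i = 0, 1, …:
  i=0: 277   i=1: 324   i=2: 366   i=3: 480
Match at i=3, j=6: n = 3·7 + 6 = 27.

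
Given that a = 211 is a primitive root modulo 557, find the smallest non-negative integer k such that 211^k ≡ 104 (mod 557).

520

Baby-step giant-step with m = ceil(sqrt(556)) = 24.
Baby table (211^j mod 557 for j=0..23):
  0:1  1:211  2:518  3:126  4:407  5:99  6:280  7:38
  8:220  9:189  10:332  11:427  12:420  13:57  14:330  15:5
  16:498  17:362  18:73  19:364  20:495  21:286  22:190  23:543
Giant step factor: 211^(-24) ≡ 234 (mod 557).
Scan 104·234^i mod 557 for i = 0, 1, …:
  i=0: 104   i=1: 385   i=2: 413   i=3: 281
  i=4: 28   i=5: 425   i=6: 304   i=7: 397
  i=8: 436   i=9: 93     …   i=20: 502
  i=21: 498
Match at i=21, j=16: k = 21·24 + 16 = 520.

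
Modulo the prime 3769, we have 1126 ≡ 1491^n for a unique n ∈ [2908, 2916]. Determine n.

2914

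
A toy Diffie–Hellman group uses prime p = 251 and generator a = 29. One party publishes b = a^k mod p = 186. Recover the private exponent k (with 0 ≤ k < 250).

189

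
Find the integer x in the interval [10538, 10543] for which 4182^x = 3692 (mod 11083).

10541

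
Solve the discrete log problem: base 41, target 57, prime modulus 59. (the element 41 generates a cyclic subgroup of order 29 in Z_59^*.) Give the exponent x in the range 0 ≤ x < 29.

27

Successive powers of 41 modulo 59:
  41^0=1  41^1=41  41^2=29  41^3=9  41^4=15  41^5=25
  41^6=22  41^7=17  41^8=48  41^9=21  41^10=35  41^11=19
  41^12=12  41^13=20  41^14=53  41^15=49  41^16=3  41^17=5
  41^18=28  41^19=27  41^20=45  41^21=16  41^22=7  41^23=51
  41^24=26  41^25=4  41^26=46  41^27=57
So 41^27 ≡ 57 (mod 59), giving x = 27.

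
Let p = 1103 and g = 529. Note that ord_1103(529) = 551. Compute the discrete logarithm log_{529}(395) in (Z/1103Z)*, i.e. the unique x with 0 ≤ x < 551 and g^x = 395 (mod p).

306

Baby-step giant-step with m = ceil(sqrt(551)) = 24.
Baby table (529^j mod 1103 for j=0..23):
  0:1  1:529  2:782  3:53  4:462  5:635  6:603  7:220
  8:565  9:1075  10:630  11:164  12:722  13:300  14:971  15:764
  16:458  17:725  18:784  19:8  20:923  21:741  22:424  23:387
Giant step factor: 529^(-24) ≡ 1032 (mod 1103).
Scan 395·1032^i mod 1103 for i = 0, 1, …:
  i=0: 395   i=1: 633   i=2: 280   i=3: 1077
  i=4: 743   i=5: 191   i=6: 778   i=7: 1015
  i=8: 733   i=9: 901   i=10: 3   i=11: 890
  i=12: 784
Match at i=12, j=18: x = 12·24 + 18 = 306.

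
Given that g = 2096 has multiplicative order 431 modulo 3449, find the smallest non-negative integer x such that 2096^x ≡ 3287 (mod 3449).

351

Baby-step giant-step with m = ceil(sqrt(431)) = 21.
Baby table (2096^j mod 3449 for j=0..20):
  0:1  1:2096  2:2639  3:2597  4:790  5:320  6:1614  7:2924
  8:3280  9:1023  10:2379  11:2579  12:1001  13:1104  14:3154  15:2500
  16:969  17:3012  18:1482  19:2172  20:3281
Giant step factor: 2096^(-21) ≡ 3125 (mod 3449).
Scan 3287·3125^i mod 3449 for i = 0, 1, …:
  i=0: 3287   i=1: 753   i=2: 907   i=3: 2746
  i=4: 138   i=5: 125   i=6: 888   i=7: 2004
  i=8: 2565   i=9: 149     …   i=15: 2760
  i=16: 2500
Match at i=16, j=15: x = 16·21 + 15 = 351.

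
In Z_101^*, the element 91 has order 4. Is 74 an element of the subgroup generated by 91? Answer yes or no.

no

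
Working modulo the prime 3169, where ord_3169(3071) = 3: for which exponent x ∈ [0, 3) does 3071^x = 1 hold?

0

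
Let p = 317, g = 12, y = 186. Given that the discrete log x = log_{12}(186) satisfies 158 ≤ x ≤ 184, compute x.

162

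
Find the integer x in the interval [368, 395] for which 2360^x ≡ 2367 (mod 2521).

373

Compute 2360^368 mod 2521 = 1405, then multiply by 2360 repeatedly:
  2360^368=1405  2360^369=685  2360^370=639  2360^371=482  2360^372=549
  2360^373=2367
Found 2367 at exponent 373.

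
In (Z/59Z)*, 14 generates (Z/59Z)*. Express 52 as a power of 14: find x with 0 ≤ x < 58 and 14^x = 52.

Baby-step giant-step with m = ceil(sqrt(58)) = 8.
Baby table (14^j mod 59 for j=0..7):
  0:1  1:14  2:19  3:30  4:7  5:39  6:15  7:33
Giant step factor: 14^(-8) ≡ 53 (mod 59).
Scan 52·53^i mod 59 for i = 0, 1, …:
  i=0: 52   i=1: 42   i=2: 43   i=3: 37
  i=4: 14
Match at i=4, j=1: x = 4·8 + 1 = 33.

33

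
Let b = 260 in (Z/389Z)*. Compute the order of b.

The order of 260 must divide p − 1 = 388 = 2^2 · 97.
Divisors: 1, 2, 4, 97, 194, 388.
Check each in increasing order: 260^1 ≡ 260;  260^2 ≡ 303;  260^4 ≡ 5;  260^97 ≡ 388;  260^194 ≡ 1.
Smallest exponent giving 1 is 194.

194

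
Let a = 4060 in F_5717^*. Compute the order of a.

1429

The order of 4060 must divide p − 1 = 5716 = 2^2 · 1429.
Divisors: 1, 2, 4, 1429, 2858, 5716.
Check each in increasing order: 4060^1 ≡ 4060;  4060^2 ≡ 1489;  4060^4 ≡ 4642;  4060^1429 ≡ 1.
Smallest exponent giving 1 is 1429.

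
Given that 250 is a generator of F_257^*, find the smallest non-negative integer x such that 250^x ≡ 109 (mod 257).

Baby-step giant-step with m = ceil(sqrt(256)) = 16.
Baby table (250^j mod 257 for j=0..15):
  0:1  1:250  2:49  3:171  4:88  5:155  6:200  7:142
  8:34  9:19  10:124  11:160  12:165  13:130  14:118  15:202
Giant step factor: 250^(-16) ≡ 255 (mod 257).
Scan 109·255^i mod 257 for i = 0, 1, …:
  i=0: 109   i=1: 39   i=2: 179   i=3: 156
  i=4: 202
Match at i=4, j=15: x = 4·16 + 15 = 79.

79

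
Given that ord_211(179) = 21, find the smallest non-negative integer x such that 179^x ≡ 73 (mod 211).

13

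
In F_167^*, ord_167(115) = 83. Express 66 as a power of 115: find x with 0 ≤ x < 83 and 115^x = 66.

Baby-step giant-step with m = ceil(sqrt(83)) = 10.
Baby table (115^j mod 167 for j=0..9):
  0:1  1:115  2:32  3:6  4:22  5:25  6:36  7:132
  8:150  9:49
Giant step factor: 115^(-10) ≡ 66 (mod 167).
Scan 66·66^i mod 167 for i = 0, 1, …:
  i=0: 66   i=1: 14   i=2: 89   i=3: 29
  i=4: 77   i=5: 72   i=6: 76   i=7: 6
Match at i=7, j=3: x = 7·10 + 3 = 73.

73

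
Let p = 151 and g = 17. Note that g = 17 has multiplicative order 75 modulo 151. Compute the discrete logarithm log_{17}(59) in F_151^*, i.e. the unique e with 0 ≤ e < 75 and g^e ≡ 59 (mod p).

Baby-step giant-step with m = ceil(sqrt(75)) = 9.
Baby table (17^j mod 151 for j=0..8):
  0:1  1:17  2:138  3:81  4:18  5:4  6:68  7:99
  8:22
Giant step factor: 17^(-9) ≡ 86 (mod 151).
Scan 59·86^i mod 151 for i = 0, 1, …:
  i=0: 59   i=1: 91   i=2: 125   i=3: 29
  i=4: 78   i=5: 64   i=6: 68
Match at i=6, j=6: e = 6·9 + 6 = 60.

60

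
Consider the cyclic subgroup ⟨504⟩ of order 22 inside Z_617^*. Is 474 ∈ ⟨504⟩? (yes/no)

⟨504⟩ has order 22; its elements mod 617 are {1, 31, 113, 128, 175, 188, 199, 225, 266, 273, 275, 342, 344, 351, 392, 418, 429, 442, 489, 504, 586, 616}.
474 is not in this set.

no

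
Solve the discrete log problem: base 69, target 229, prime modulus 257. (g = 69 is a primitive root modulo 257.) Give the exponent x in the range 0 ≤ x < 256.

Baby-step giant-step with m = ceil(sqrt(256)) = 16.
Baby table (69^j mod 257 for j=0..15):
  0:1  1:69  2:135  3:63  4:235  5:24  6:114  7:156
  8:227  9:243  10:62  11:166  12:146  13:51  14:178  15:203
Giant step factor: 69^(-16) ≡ 2 (mod 257).
Scan 229·2^i mod 257 for i = 0, 1, …:
  i=0: 229   i=1: 201   i=2: 145   i=3: 33
  i=4: 66   i=5: 132   i=6: 7   i=7: 14
  i=8: 28   i=9: 56     …   i=14: 250
  i=15: 243
Match at i=15, j=9: x = 15·16 + 9 = 249.

249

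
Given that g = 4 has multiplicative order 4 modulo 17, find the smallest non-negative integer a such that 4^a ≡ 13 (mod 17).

3

Successive powers of 4 modulo 17:
  4^0=1  4^1=4  4^2=16  4^3=13
So 4^3 ≡ 13 (mod 17), giving a = 3.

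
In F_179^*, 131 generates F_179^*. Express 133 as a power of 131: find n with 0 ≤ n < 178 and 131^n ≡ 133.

33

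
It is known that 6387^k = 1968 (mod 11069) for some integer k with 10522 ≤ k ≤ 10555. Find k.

10551

Compute 6387^10522 mod 11069 = 2497, then multiply by 6387 repeatedly:
  6387^10522=2497  6387^10523=8979  6387^10524=384  6387^10525=6359  6387^10526=2772
  6387^10527=5433  6387^10528=10325  6387^10529=7742  6387^10530=2931  6387^10531=2618
  6387^10532=6976  6387^10533=2987  6387^10534=6082  6387^10535=4613  6387^10536=8622
  6387^10537=439  6387^10538=3436  6387^10539=6974  6387^10540=1282  6387^10541=8143
  6387^10542=7179  6387^10543=4475  6387^10544=1667  6387^10545=9820  6387^10546=3386
  6387^10547=8625  6387^10548=8531  6387^10549=5879  6387^10550=3125  6387^10551=1968
Found 1968 at exponent 10551.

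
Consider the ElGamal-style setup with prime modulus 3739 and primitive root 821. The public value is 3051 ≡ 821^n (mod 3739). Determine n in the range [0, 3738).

Baby-step giant-step with m = ceil(sqrt(3738)) = 62.
Baby table (821^j mod 3739 for j=0..61):
  0:1  1:821  2:1021  3:705  4:2999  5:1917  6:3477  7:1760
  8:1706  9:2240  10:3191  11:2511  12:1342  13:2516  14:1708  15:143
  16:1494  17:182  18:3601  19:2611  20:1184  21:3663  22:1167  23:923
  24:2505  25:155  26:129  27:1217  28:844  29:1209  30:1754  31:519
  32:3592  33:2700  34:3212  35:1057  36:349  37:2365  38:1124  39:3010
  40:3470  41:3491  42:2037  43:1044  44:893  45:309  46:3176  47:1413
  48:983  49:3158  50:1591  51:1300  52:1685  53:3694  54:445  55:2662
  56:1926  57:3388  58:3471  59:573  60:3058  61:1749
Giant step factor: 821^(-62) ≡ 3348 (mod 3739).
Scan 3051·3348^i mod 3739 for i = 0, 1, …:
  i=0: 3051   i=1: 3539   i=2: 3420   i=3: 1342
Match at i=3, j=12: n = 3·62 + 12 = 198.

198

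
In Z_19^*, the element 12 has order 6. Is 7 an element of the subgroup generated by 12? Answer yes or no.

yes

7 ∈ ⟨12⟩ iff 7^6 ≡ 1 (mod 19), since |⟨12⟩| = 6.
7^6 mod 19 = 1.
Since 1 = 1, 7 lies in the subgroup.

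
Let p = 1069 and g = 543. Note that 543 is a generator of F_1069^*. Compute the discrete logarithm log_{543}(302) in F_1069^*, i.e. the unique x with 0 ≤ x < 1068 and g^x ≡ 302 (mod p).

Baby-step giant-step with m = ceil(sqrt(1068)) = 33.
Baby table (543^j mod 1069 for j=0..32):
  0:1  1:543  2:874  3:1015  4:610  5:909  6:778  7:199
  8:88  9:748  10:1013  11:593  12:230  13:886  14:48  15:408
  16:261  17:615  18:417  19:872  20:998  21:1000  22:1017  23:627
  24:519  25:670  26:350  27:837  28:166  29:342  30:769  31:657
  32:774
Giant step factor: 543^(-33) ≡ 460 (mod 1069).
Scan 302·460^i mod 1069 for i = 0, 1, …:
  i=0: 302   i=1: 1019   i=2: 518   i=3: 962
  i=4: 1023   i=5: 220   i=6: 714   i=7: 257
  i=8: 630   i=9: 101     …   i=28: 443
  i=29: 670
Match at i=29, j=25: x = 29·33 + 25 = 982.

982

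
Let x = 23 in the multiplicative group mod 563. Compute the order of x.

The order of 23 must divide p − 1 = 562 = 2 · 281.
Divisors: 1, 2, 281, 562.
Check each in increasing order: 23^1 ≡ 23;  23^2 ≡ 529;  23^281 ≡ 1.
Smallest exponent giving 1 is 281.

281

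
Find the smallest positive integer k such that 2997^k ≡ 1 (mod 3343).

1114

The order of 2997 must divide p − 1 = 3342 = 2 · 3 · 557.
Divisors: 1, 2, 3, 6, 557, 1114, 1671, 3342.
Check each in increasing order: 2997^1 ≡ 2997;  2997^2 ≡ 2711;  2997^3 ≡ 1377;  2997^6 ≡ 648;  2997^557 ≡ 3342;  2997^1114 ≡ 1.
Smallest exponent giving 1 is 1114.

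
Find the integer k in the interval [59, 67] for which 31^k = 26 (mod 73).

Compute 31^59 mod 73 = 5, then multiply by 31 repeatedly:
  31^59=5  31^60=9  31^61=60  31^62=35  31^63=63
  31^64=55  31^65=26
Found 26 at exponent 65.

65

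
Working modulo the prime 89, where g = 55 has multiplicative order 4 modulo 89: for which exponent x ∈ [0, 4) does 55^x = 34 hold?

Successive powers of 55 modulo 89:
  55^0=1  55^1=55  55^2=88  55^3=34
So 55^3 ≡ 34 (mod 89), giving x = 3.

3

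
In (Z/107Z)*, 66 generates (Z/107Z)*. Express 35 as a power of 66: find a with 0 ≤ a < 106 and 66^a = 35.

42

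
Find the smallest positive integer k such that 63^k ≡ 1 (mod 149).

37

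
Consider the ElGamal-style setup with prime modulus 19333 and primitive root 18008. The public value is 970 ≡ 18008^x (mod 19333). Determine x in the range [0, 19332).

Baby-step giant-step with m = ceil(sqrt(19332)) = 140.
Baby table (18008^j mod 19333 for j=0..139):
  0:1  1:18008  2:15655  3:1434  4:13917  5:3657  6:7058  7:5322
  8:4895  9:10013  10:14546  11:1551  12:13556  13:17990  14:839  15:9639
  16:7438  17:4480  18:18564  19:13609  20:5764  21:18568  22:8309  23:10385
  24:4971  25:5978  26:5680  27:13870  28:7933  29:5927  30:15256  31:8118
  32:12131  33:11481  34:2746  35:15487  36:11371  37:13165  38:14074  39:8295
  40:9602  41:17797  42:5235  43:4172  44:1338  45:5786  46:8751  47:4725
  48:3267  49:1817  50:9100  51:6292  52:14956  53:18958  54:13550  55:6607
  56:3574  57:1035  58:1268  59:1871  60:14882  61:1010  62:15060  63:16489
  64:17698  65:1079  66:967  67:14036  68:646  69:14035  70:1971  71:17713
  72:537  73:3796  74:16213  75:16071  76:10891  77:11176  78:878  79:15963
  80:18660  81:2407  82:670  83:1568  84:10364  85:13463  86:5884  87:14232
  88:11608  89:8468  90:12373  91:159  92:1988  93:14521  94:15343  95:8841
  96:1473  97:908  98:14879  99:4985  100:6761  101:12187  102:14613  103:9441
  104:18459  105:17403  106:5294  107:3329  108:16332  109:13060  110:17868  111:7825
  112:13696  113:6487  114:7910  115:17069  116:3185  117:13802  118:1368  119:4702
  120:14409  121:9079  122:14784  123:14862  124:8177  125:11288  126:7142  127:10020
  128:5271  129:14471  130:4261  131:18744  132:7105  133:1046  134:6026  135:79
  136:11323  137:18766  138:16621  139:16795
Giant step factor: 18008^(-140) ≡ 18076 (mod 19333).
Scan 970·18076^i mod 19333 for i = 0, 1, …:
  i=0: 970   i=1: 18022   i=2: 4622   i=3: 9379
  i=4: 3727   i=5: 13080   i=6: 10823   i=7: 5921
  i=8: 508   i=9: 18766
Match at i=9, j=137: x = 9·140 + 137 = 1397.

1397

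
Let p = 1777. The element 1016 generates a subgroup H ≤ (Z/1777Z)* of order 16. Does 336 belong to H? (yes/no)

336 ∈ ⟨1016⟩ iff 336^16 ≡ 1 (mod 1777), since |⟨1016⟩| = 16.
336^16 mod 1777 = 315.
Since 315 ≠ 1, 336 does not lie in the subgroup.

no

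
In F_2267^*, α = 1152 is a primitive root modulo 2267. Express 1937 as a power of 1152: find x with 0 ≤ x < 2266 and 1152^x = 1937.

1868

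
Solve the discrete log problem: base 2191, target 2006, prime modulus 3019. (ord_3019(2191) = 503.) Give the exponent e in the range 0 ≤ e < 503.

18

Successive powers of 2191 modulo 3019:
  2191^0=1  2191^1=2191  2191^2=271  2191^3=2037  2191^4=985  2191^5=2569
  2191^6=1263  2191^7=1829  2191^8=1126  2191^9=543  2191^10=227  2191^11=2241
  2191^12=1137  2191^13=492  2191^14=189  2191^15=496  2191^16=2915  2191^17=1580
  2191^18=2006
So 2191^18 ≡ 2006 (mod 3019), giving e = 18.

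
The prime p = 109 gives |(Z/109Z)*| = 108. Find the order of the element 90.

The order of 90 must divide p − 1 = 108 = 2^2 · 3^3.
Divisors: 1, 2, 3, 4, 6, 9, 12, 18, 27, 36, 54, 108.
Check each in increasing order: 90^1 ≡ 90;  90^2 ≡ 34;  90^3 ≡ 8;  90^4 ≡ 66;  90^6 ≡ 64;  90^9 ≡ 76;  90^12 ≡ 63;  90^18 ≡ 108;  90^27 ≡ 33;  90^36 ≡ 1.
Smallest exponent giving 1 is 36.

36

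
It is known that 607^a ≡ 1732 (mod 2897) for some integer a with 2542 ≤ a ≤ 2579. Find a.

2549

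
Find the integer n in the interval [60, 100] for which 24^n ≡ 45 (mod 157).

93

Compute 24^60 mod 157 = 99, then multiply by 24 repeatedly:
  24^60=99  24^61=21  24^62=33  24^63=7  24^64=11
  24^65=107  24^66=56  24^67=88  24^68=71  24^69=134
  24^70=76  24^71=97  24^72=130  24^73=137  24^74=148
  24^75=98  24^76=154  24^77=85  24^78=156  24^79=133
  24^80=52  24^81=149  24^82=122  24^83=102  24^84=93
  24^85=34  24^86=31  24^87=116  24^88=115  24^89=91
  24^90=143  24^91=135  24^92=100  24^93=45
Found 45 at exponent 93.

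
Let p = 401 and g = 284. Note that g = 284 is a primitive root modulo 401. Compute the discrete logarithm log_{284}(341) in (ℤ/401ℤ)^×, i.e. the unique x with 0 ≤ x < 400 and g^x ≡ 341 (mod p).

Baby-step giant-step with m = ceil(sqrt(400)) = 20.
Baby table (284^j mod 401 for j=0..19):
  0:1  1:284  2:55  3:382  4:218  5:158  6:361  7:269
  8:206  9:359  10:102  11:96  12:397  13:67  14:181  15:76
  16:331  17:170  18:160  19:127
Giant step factor: 284^(-20) ≡ 164 (mod 401).
Scan 341·164^i mod 401 for i = 0, 1, …:
  i=0: 341   i=1: 185   i=2: 265   i=3: 152
  i=4: 66   i=5: 398   i=6: 310   i=7: 314
  i=8: 168   i=9: 284
Match at i=9, j=1: x = 9·20 + 1 = 181.

181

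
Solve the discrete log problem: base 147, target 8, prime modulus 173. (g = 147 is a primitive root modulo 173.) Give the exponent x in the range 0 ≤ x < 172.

23

Successive powers of 147 modulo 173:
  147^0=1  147^1=147  147^2=157  147^3=70  147^4=83  147^5=91
  147^6=56  147^7=101  147^8=142  147^9=114  147^10=150  147^11=79
  147^12=22  147^13=120  147^14=167  147^15=156  147^16=96  147^17=99
  147^18=21  147^19=146  147^20=10  147^21=86  147^22=13  147^23=8
So 147^23 ≡ 8 (mod 173), giving x = 23.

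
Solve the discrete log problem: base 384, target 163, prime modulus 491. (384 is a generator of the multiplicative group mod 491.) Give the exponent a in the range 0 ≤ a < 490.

Baby-step giant-step with m = ceil(sqrt(490)) = 23.
Baby table (384^j mod 491 for j=0..22):
  0:1  1:384  2:156  3:2  4:277  5:312  6:4  7:63
  8:133  9:8  10:126  11:266  12:16  13:252  14:41  15:32
  16:13  17:82  18:64  19:26  20:164  21:128  22:52
Giant step factor: 384^(-23) ≡ 247 (mod 491).
Scan 163·247^i mod 491 for i = 0, 1, …:
  i=0: 163   i=1: 490   i=2: 244   i=3: 366
  i=4: 58   i=5: 87   i=6: 376   i=7: 73
  i=8: 355   i=9: 287   i=10: 185   i=11: 32
Match at i=11, j=15: a = 11·23 + 15 = 268.

268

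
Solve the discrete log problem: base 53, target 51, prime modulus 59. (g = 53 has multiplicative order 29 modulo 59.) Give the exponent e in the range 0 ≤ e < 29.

12

Successive powers of 53 modulo 59:
  53^0=1  53^1=53  53^2=36  53^3=20  53^4=57  53^5=12
  53^6=46  53^7=19  53^8=4  53^9=35  53^10=26  53^11=21
  53^12=51
So 53^12 ≡ 51 (mod 59), giving e = 12.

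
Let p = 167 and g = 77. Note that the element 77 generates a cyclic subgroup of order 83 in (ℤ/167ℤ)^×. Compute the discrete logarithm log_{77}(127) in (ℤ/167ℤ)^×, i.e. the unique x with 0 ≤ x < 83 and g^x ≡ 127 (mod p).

Successive powers of 77 modulo 167:
  77^0=1  77^1=77  77^2=84  77^3=122  77^4=42  77^5=61
  77^6=21  77^7=114  77^8=94  77^9=57  77^10=47  77^11=112
  77^12=107  77^13=56  77^14=137  77^15=28  77^16=152  77^17=14
  77^18=76  77^19=7  77^20=38  77^21=87  77^22=19  77^23=127
So 77^23 ≡ 127 (mod 167), giving x = 23.

23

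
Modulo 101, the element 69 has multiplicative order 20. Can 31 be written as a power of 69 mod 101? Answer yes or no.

31 ∈ ⟨69⟩ iff 31^20 ≡ 1 (mod 101), since |⟨69⟩| = 20.
31^20 mod 101 = 84.
Since 84 ≠ 1, 31 does not lie in the subgroup.

no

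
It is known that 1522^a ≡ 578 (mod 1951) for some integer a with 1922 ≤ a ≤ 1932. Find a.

Compute 1522^1922 mod 1951 = 1752, then multiply by 1522 repeatedly:
  1522^1922=1752  1522^1923=1478  1522^1924=13  1522^1925=276  1522^1926=607
  1522^1927=1031  1522^1928=578
Found 578 at exponent 1928.

1928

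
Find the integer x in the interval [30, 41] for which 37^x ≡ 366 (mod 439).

Compute 37^30 mod 439 = 324, then multiply by 37 repeatedly:
  37^30=324  37^31=135  37^32=166  37^33=435  37^34=291
  37^35=231  37^36=206  37^37=159  37^38=176  37^39=366
Found 366 at exponent 39.

39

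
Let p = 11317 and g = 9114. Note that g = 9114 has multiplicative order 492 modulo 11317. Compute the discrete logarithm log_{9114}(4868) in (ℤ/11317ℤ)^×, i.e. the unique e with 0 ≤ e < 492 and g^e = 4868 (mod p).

286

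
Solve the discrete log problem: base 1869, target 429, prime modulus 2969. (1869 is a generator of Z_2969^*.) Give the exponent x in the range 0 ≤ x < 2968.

2861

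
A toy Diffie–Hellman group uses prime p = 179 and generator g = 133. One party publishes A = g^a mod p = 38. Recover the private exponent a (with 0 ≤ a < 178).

111

Baby-step giant-step with m = ceil(sqrt(178)) = 14.
Baby table (133^j mod 179 for j=0..13):
  0:1  1:133  2:147  3:40  4:129  5:152  6:168  7:148
  8:173  9:97  10:13  11:118  12:121  13:162
Giant step factor: 133^(-14) ≡ 19 (mod 179).
Scan 38·19^i mod 179 for i = 0, 1, …:
  i=0: 38   i=1: 6   i=2: 114   i=3: 18
  i=4: 163   i=5: 54   i=6: 131   i=7: 162
Match at i=7, j=13: a = 7·14 + 13 = 111.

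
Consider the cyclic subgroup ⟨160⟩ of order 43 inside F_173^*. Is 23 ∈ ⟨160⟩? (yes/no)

23 ∈ ⟨160⟩ iff 23^43 ≡ 1 (mod 173), since |⟨160⟩| = 43.
23^43 mod 173 = 1.
Since 1 = 1, 23 lies in the subgroup.

yes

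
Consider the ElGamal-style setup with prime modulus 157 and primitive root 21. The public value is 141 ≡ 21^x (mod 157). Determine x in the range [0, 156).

90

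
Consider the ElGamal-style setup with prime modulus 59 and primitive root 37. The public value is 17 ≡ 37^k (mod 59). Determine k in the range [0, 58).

6

Successive powers of 37 modulo 59:
  37^0=1  37^1=37  37^2=12  37^3=31  37^4=26  37^5=18
  37^6=17
So 37^6 ≡ 17 (mod 59), giving k = 6.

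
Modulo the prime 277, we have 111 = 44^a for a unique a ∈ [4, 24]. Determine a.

Compute 44^4 mod 277 = 9, then multiply by 44 repeatedly:
  44^4=9  44^5=119  44^6=250  44^7=197  44^8=81
  44^9=240  44^10=34  44^11=111
Found 111 at exponent 11.

11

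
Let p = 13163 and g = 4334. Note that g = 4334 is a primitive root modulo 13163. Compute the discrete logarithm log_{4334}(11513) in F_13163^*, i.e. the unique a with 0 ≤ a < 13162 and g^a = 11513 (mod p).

3250

Baby-step giant-step with m = ceil(sqrt(13162)) = 115.
Baby table (4334^j mod 13163 for j=0..114):
  0:1  1:4334  2:13118  3:2415  4:2025  5:9792  6:1016  7:6902
  8:6932  9:5322  10:3972  11:10607  12:5542  13:9716  14:707  15:10322
  16:7674  17:9378  18:10071  19:12369  20:7510  21:9404  22:4288  23:11199
  24:4485  25:9402  26:8783  27:11289  28:12818  29:5352  30:2362  31:9257
  32:12177  33:4651  34:4881  35:1313  36:4126  37:6730  38:11775  39:13062
  40:9808  41:4545  42:6182  43:6083  44:11396  45:2688  46:537  47:10670
  48:2161  49:6881  50:8059  51:6267  52:5909  53:7571  54:10518  55:1543
  56:558  57:9543  58:1216  59:4944  60:11095  61:1291  62:919  63:7720
  64:11297  65:8001  66:4992  67:8519  68:12294  69:11535  70:12779  71:7445
  72:4117  73:7213  74:12180  75:4490  76:4746  77:8558  78:10201  79:9780
  80:1660  81:7442  82:4278  83:7348  84:4935  85:11578  86:1696  87:5510
  88:2658  89:2147  90:12020  91:8689  92:11946  93:3885  94:2113  95:9457
  96:10219  97:8814  98:850  99:11423  100:1239  101:12485  102:10060  103:4184
  104:8005  105:9165  106:8339  107:8791  108:6472  109:12458  110:11509  111:5399
  112:8615  113:7142  114:7215
Giant step factor: 4334^(-115) ≡ 5332 (mod 13163).
Scan 11513·5332^i mod 13163 for i = 0, 1, …:
  i=0: 11513   i=1: 8247   i=2: 8584   i=3: 2137
  i=4: 8489   i=5: 8954   i=6: 527   i=7: 6245
  i=8: 9113   i=9: 5883     …   i=27: 193
  i=28: 2362
Match at i=28, j=30: a = 28·115 + 30 = 3250.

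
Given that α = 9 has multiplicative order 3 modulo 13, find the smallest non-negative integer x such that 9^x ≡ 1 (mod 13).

Successive powers of 9 modulo 13:
  9^0=1
So 9^0 ≡ 1 (mod 13), giving x = 0.

0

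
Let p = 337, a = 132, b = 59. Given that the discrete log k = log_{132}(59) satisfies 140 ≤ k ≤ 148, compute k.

147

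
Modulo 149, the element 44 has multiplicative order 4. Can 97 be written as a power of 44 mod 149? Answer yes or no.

97 ∈ ⟨44⟩ iff 97^4 ≡ 1 (mod 149), since |⟨44⟩| = 4.
97^4 mod 149 = 37.
Since 37 ≠ 1, 97 does not lie in the subgroup.

no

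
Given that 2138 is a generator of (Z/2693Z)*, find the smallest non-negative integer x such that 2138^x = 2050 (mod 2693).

498

Baby-step giant-step with m = ceil(sqrt(2692)) = 52.
Baby table (2138^j mod 2693 for j=0..51):
  0:1  1:2138  2:1023  3:458  4:1645  5:2645  6:2403  7:2063
  8:2253  9:1830  10:2304  11:455  12:617  13:2269  14:1029  15:2514
  16:2397  17:7  18:1501  19:1775  20:513  21:743  22:2357  23:663
  24:976  25:2306  26:2038  27:2663  28:492  29:1626  30:2418  31:1817
  32:1440  33:621  34:49  35:2428  36:1653  37:898  38:2508  39:341
  40:1948  41:1446  42:2677  43:801  44:2483  45:751  46:610  47:768
  48:1947  49:2001  50:1654  51:343
Giant step factor: 2138^(-52) ≡ 2362 (mod 2693).
Scan 2050·2362^i mod 2693 for i = 0, 1, …:
  i=0: 2050   i=1: 86   i=2: 1157   i=3: 2132
  i=4: 2567   i=5: 1311   i=6: 2325   i=7: 623
  i=8: 1148   i=9: 2418
Match at i=9, j=30: x = 9·52 + 30 = 498.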